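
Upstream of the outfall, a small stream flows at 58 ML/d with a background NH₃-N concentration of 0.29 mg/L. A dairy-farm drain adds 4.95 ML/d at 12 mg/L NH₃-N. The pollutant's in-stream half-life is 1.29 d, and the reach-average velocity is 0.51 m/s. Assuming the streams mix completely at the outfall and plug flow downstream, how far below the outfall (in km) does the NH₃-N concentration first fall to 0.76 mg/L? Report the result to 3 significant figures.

Mass balance: C = (58.00·0.2900 + 4.950·12.00) / 62.95 = 76.22/62.95 = 1.211 mg/L.
Half-life 1.29 d → k = ln 2 / 1.29 = 0.5373 d⁻¹.
Set 1.211·exp(−k·t) = 0.76 → t = ln(1.211/0.76)/k = 74890 s = 20.80 h.
Distance = v·t = 0.51·74890 = 38190 m = 38.19 km.

38.2 km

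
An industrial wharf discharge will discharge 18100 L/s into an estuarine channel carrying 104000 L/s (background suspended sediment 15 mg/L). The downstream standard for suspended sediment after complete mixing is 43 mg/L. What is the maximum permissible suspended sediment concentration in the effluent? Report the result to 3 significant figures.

At the limit, (Qr·Cr + Qe·Cₑ)/(Qr + Qe) = 43:
Cₑ = (122100·43 − 104000·15.00) / 18100 = 203.9 mg/L.

204 mg/L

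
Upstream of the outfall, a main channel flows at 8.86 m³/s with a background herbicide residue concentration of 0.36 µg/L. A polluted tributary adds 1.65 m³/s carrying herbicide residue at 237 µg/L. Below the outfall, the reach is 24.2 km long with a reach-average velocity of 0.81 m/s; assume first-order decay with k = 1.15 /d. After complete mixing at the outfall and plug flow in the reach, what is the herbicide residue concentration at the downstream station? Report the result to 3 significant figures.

Conservation of mass: C = (8.860·0.3600 + 1.650·237.0) / 10.51 = 394.2/10.51 = 37.51 µg/L.
Travel time t = 24.2·1000 / 0.81 = 29880 s = 8.299 h.
After decay, C = 37.51 × e^(−kt) = 37.51 × 0.6719 = 25.20 µg/L.

25.2 µg/L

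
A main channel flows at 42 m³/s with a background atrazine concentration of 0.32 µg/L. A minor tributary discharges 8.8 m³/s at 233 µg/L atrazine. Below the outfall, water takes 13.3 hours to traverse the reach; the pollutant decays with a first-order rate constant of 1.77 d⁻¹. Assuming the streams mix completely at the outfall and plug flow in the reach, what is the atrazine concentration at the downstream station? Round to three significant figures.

15.2 µg/L

After mixing, C = (42.00·0.3200 + 8.800·233.0) / 50.80 = 2064/50.80 = 40.63 µg/L.
First-order decay: C = 40.63·exp(−k·t) = 40.63·0.3750 = 15.23 µg/L.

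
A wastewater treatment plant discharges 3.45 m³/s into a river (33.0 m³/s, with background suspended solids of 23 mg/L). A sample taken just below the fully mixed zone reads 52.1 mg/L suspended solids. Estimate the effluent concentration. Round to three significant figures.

Mass balance: 33.00·23.00 + 3.450·Cₑ = 36.45·52.10
→ Cₑ = (36.45·52.10 − 33.00·23.00) / 3.450 = 330.4 mg/L.

330 mg/L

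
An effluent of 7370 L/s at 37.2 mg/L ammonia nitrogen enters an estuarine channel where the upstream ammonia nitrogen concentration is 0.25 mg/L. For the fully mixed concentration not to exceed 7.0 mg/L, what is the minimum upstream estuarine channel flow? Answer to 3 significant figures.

33000 L/s

Set C_mix = 7.0: (Q·0.2500 + 7370·37.20) / (Q + 7370) = 7.0
→ Q = 7370·(37.20 − 7.0)/(7.0 − 0.2500) = 32970 L/s.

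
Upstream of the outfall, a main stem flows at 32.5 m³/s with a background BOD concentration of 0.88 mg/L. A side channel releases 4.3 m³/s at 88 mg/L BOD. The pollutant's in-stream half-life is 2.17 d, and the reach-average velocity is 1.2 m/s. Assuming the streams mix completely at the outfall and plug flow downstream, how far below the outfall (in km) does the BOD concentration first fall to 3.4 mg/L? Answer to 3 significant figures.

Mass balance: C = (32.50·0.8800 + 4.300·88.00) / 36.80 = 407.0/36.80 = 11.06 mg/L.
Half-life 2.17 d → k = ln 2 / 2.17 = 0.3194 d⁻¹.
Set 11.06·exp(−k·t) = 3.4 → t = ln(11.06/3.4)/k = 319100 s = 88.63 h.
Distance = v·t = 1.2·319100 = 382900 m = 382.9 km.

383 km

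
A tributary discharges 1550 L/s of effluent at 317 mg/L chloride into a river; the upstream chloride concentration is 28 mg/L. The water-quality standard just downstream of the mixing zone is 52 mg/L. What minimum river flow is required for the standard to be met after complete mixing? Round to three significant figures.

Set C_mix = 52: (Q·28.00 + 1550·317.0) / (Q + 1550) = 52
→ Q = 1550·(317.0 − 52)/(52 − 28.00) = 17110 L/s.

17100 L/s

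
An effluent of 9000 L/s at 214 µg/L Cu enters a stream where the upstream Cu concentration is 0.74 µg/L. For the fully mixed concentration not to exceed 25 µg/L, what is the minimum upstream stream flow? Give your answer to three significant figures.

Set C_mix = 25: (Q·0.7400 + 9000·214.0) / (Q + 9000) = 25
→ Q = 9000·(214.0 − 25)/(25 − 0.7400) = 70120 L/s.

70100 L/s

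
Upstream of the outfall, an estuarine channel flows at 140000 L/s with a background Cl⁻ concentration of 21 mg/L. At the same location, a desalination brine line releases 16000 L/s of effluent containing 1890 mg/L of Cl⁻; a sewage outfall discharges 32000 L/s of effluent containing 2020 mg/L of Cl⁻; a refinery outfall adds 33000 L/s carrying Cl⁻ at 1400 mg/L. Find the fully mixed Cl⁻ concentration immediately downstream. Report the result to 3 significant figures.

652 mg/L

Mass balance: C = (140000·21.00 + 16000·1890 + 32000·2020 + 33000·1400) / 221000 = 144000000/221000 = 651.7 mg/L.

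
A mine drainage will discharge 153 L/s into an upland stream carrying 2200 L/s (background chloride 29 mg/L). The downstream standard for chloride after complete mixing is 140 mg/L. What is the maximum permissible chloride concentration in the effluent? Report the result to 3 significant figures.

1740 mg/L

At the limit, (Qr·Cr + Qe·Cₑ)/(Qr + Qe) = 140:
Cₑ = (2353·140 − 2200·29.00) / 153.0 = 1736 mg/L.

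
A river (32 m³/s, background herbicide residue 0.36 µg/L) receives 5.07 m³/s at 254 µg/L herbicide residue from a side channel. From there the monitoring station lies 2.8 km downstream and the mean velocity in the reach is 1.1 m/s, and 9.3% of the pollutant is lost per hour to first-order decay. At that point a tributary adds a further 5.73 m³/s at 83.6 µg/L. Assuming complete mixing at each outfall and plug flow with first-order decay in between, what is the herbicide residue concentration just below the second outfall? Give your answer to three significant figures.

39.5 µg/L

After mixing, C = (32.00·0.3600 + 5.070·254.0) / 37.07 = 1299/37.07 = 35.05 µg/L; combined flow 37.07 m³/s.
Travel time t = 2.8·1000 / 1.1 = 2545 s = 0.7071 h.
9.3%/h lost → k = −ln(1 − 0.093) = 0.09761 h⁻¹.
Applying C = C₀e^(−kt): 35.05 × 0.9333 = 32.71 µg/L.
Second outfall: C = (37.07·32.71 + 5.730·83.60)/42.80 = 39.53 µg/L.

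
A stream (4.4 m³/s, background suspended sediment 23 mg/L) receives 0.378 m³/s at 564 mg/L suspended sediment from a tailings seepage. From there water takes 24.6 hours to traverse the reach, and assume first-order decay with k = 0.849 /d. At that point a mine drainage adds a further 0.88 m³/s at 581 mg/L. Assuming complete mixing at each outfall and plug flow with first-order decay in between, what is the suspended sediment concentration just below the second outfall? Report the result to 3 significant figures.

Mixed concentration C = ΣQC/ΣQ = (4.400·23.00 + 0.3780·564.0) / 4.778 = 314.4/4.778 = 65.80 mg/L; combined flow 4.778 m³/s.
First-order decay: C = 65.80·exp(−k·t) = 65.80·0.4189 = 27.56 mg/L.
At the second outfall, C = (4.778·27.56 + 0.8800·581.0) / (4.778 + 0.8800) = 113.6 mg/L.

114 mg/L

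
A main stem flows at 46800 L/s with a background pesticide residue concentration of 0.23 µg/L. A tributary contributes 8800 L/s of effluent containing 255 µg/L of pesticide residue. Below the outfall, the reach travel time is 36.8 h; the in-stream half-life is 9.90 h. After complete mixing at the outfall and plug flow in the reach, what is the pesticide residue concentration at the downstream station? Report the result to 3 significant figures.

Conservation of mass: C = (46800·0.2300 + 8800·255.0) / 55600 = 2255000/55600 = 40.55 µg/L.
Half-life 9.90 h → k = ln 2 / 9.90 = 0.07001 h⁻¹ = 1.680 d⁻¹.
First-order decay: C = 40.55·exp(−k·t) = 40.55·0.07604 = 3.084 µg/L.

3.08 µg/L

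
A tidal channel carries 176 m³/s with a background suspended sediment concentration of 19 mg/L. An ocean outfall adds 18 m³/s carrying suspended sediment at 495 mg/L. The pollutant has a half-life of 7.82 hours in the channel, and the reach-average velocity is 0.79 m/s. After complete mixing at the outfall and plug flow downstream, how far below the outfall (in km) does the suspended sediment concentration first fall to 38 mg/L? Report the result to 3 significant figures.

16.3 km

After mixing, C = (176.0·19.00 + 18.00·495.0) / 194.0 = 12250/194.0 = 63.16 mg/L.
Half-life 7.82 h → k = ln 2 / 7.82 = 0.08864 h⁻¹ = 2.127 d⁻¹.
Set 63.16·exp(−k·t) = 38 → t = ln(63.16/38)/k = 20640 s = 5.733 h.
Distance = v·t = 0.79·20640 = 16300 m = 16.30 km.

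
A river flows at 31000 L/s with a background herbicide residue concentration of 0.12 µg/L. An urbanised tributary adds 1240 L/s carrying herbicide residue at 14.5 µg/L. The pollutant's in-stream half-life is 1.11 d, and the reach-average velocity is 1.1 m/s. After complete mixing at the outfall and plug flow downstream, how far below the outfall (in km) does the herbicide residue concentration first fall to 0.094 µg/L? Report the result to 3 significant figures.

300 km

Flow-weighted average: C = (31000·0.1200 + 1240·14.50) / 32240 = 21700/32240 = 0.6731 µg/L.
Half-life 1.11 d → k = ln 2 / 1.11 = 0.6245 d⁻¹.
Set 0.6731·exp(−k·t) = 0.094 → t = ln(0.6731/0.094)/k = 272400 s = 75.66 h.
Distance = v·t = 1.1·272400 = 299600 m = 299.6 km.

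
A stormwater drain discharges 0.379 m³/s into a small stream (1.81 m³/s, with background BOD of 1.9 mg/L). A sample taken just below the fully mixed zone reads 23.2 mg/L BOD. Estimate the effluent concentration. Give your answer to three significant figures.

125 mg/L

Mass balance: 1.810·1.900 + 0.3790·Cₑ = 2.189·23.20
→ Cₑ = (2.189·23.20 − 1.810·1.900) / 0.3790 = 124.9 mg/L.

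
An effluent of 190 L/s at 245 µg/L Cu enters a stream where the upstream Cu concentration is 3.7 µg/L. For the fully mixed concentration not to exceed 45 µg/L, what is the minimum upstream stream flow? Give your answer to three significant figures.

Set C_mix = 45: (Q·3.700 + 190.0·245.0) / (Q + 190.0) = 45
→ Q = 190.0·(245.0 − 45)/(45 − 3.700) = 920.1 L/s.

920 L/s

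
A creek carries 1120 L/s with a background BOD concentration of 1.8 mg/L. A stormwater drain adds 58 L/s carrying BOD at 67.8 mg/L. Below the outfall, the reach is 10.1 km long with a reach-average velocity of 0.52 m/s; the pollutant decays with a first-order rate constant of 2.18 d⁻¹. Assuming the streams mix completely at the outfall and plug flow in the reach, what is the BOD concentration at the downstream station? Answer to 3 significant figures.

3.09 mg/L

Flow-weighted average: C = (1120·1.800 + 58.00·67.80) / 1178 = 5948/1178 = 5.050 mg/L.
Travel time t = 10.1·1000 / 0.52 = 19420 s = 5.395 h.
Decay over the reach: 5.050·exp(−kt) = 5.050·0.6126 = 3.093 mg/L.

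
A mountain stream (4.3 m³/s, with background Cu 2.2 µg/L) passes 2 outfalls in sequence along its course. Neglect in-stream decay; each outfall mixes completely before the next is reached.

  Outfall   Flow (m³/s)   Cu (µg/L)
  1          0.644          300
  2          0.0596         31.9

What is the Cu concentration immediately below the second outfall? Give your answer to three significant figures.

After outfall 1: Q = 4.300 + 0.6440 = 4.944 m³/s; C = (4.300·2.200 + 0.6440·300.0)/4.944 = 40.99 µg/L.
After outfall 2: Q = 4.944 + 0.05960 = 5.004 m³/s; C = (4.944·40.99 + 0.05960·31.90)/5.004 = 40.88 µg/L.

40.9 µg/L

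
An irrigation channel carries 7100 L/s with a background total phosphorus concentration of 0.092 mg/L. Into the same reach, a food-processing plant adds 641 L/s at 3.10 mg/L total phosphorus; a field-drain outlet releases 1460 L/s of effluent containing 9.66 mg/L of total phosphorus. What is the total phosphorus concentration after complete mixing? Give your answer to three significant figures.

Mixed concentration C = ΣQC/ΣQ = (7100·0.09200 + 641.0·3.100 + 1460·9.660) / 9201 = 16740/9201 = 1.820 mg/L.

1.82 mg/L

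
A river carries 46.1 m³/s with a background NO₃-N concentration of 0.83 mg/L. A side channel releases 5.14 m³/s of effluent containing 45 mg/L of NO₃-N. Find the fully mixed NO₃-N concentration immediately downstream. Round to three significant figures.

After mixing, C = (46.10·0.8300 + 5.140·45.00) / 51.24 = 269.6/51.24 = 5.261 mg/L.

5.26 mg/L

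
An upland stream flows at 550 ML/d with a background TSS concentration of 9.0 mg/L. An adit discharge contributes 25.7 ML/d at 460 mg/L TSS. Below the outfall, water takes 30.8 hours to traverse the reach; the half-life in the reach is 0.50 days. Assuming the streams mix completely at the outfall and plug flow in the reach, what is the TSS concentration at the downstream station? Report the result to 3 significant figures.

Flow-weighted average: C = (550.0·9.000 + 25.70·460.0) / 575.7 = 16770/575.7 = 29.13 mg/L.
Half-life 0.50 d → k = ln 2 / 0.50 = 1.386 d⁻¹.
After decay, C = 29.13 × e^(−kt) = 29.13 × 0.1688 = 4.918 mg/L.

4.92 mg/L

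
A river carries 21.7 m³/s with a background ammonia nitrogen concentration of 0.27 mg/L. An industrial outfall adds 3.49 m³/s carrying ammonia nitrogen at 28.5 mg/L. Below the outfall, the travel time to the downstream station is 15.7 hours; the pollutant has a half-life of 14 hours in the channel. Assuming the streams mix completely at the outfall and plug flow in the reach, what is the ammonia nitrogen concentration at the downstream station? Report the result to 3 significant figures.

Conservation of mass: C = (21.70·0.2700 + 3.490·28.50) / 25.19 = 105.3/25.19 = 4.181 mg/L.
Half-life 14 h → k = ln 2 / 14 = 0.04951 h⁻¹ = 1.188 d⁻¹.
Applying C = C₀e^(−kt): 4.181 × 0.4596 = 1.922 mg/L.

1.92 mg/L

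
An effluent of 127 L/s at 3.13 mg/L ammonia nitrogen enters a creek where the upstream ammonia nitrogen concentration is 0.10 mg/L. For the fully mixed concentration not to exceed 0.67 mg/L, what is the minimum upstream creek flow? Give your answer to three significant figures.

548 L/s

Set C_mix = 0.67: (Q·0.1000 + 127.0·3.130) / (Q + 127.0) = 0.67
→ Q = 127.0·(3.130 − 0.67)/(0.67 − 0.1000) = 548.1 L/s.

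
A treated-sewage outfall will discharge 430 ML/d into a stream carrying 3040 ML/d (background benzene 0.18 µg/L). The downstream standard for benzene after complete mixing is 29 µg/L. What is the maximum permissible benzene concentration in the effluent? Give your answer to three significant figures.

At the limit, (Qr·Cr + Qe·Cₑ)/(Qr + Qe) = 29:
Cₑ = (3470·29 − 3040·0.1800) / 430.0 = 232.8 µg/L.

233 µg/L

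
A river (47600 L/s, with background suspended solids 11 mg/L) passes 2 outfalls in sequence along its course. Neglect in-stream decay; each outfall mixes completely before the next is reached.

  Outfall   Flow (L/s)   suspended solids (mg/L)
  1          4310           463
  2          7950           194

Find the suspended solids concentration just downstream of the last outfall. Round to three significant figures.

67.8 mg/L

After outfall 1: Q = 47600 + 4310 = 51910 L/s; C = (47600·11.00 + 4310·463.0)/51910 = 48.53 mg/L.
After outfall 2: Q = 51910 + 7950 = 59860 L/s; C = (51910·48.53 + 7950·194.0)/59860 = 67.85 mg/L.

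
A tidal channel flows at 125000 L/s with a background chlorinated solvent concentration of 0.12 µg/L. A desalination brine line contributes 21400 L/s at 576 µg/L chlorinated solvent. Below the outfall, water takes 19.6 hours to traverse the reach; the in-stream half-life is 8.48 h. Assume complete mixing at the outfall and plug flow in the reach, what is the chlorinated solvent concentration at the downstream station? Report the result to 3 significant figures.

17.0 µg/L

Flow-weighted average: C = (125000·0.1200 + 21400·576.0) / 146400 = 12340000/146400 = 84.30 µg/L.
Half-life 8.48 h → k = ln 2 / 8.48 = 0.08174 h⁻¹ = 1.962 d⁻¹.
First-order decay: C = 84.30·exp(−k·t) = 84.30·0.2015 = 16.98 µg/L.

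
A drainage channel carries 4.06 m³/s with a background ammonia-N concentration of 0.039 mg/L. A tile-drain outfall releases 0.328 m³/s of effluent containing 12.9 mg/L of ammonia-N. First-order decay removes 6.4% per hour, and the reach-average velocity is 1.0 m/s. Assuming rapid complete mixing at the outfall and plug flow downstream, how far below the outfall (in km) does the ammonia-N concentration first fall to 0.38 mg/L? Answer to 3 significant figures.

Conservation of mass: C = (4.060·0.03900 + 0.3280·12.90) / 4.388 = 4.390/4.388 = 1.000 mg/L.
6.4%/h lost → k = −ln(1 − 0.064) = 0.06614 h⁻¹.
Set 1.000·exp(−k·t) = 0.38 → t = ln(1.000/0.38)/k = 52680 s = 14.63 h.
Distance = v·t = 1.0·52680 = 52680 m = 52.68 km.

52.7 km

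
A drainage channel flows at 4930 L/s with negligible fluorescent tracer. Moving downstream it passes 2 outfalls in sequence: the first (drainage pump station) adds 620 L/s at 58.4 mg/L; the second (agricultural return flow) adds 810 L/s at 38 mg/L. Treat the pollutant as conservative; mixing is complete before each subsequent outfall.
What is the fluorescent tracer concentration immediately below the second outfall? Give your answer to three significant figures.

10.5 mg/L

After outfall 1: Q = 4930 + 620.0 = 5550 L/s; C = (4930·0 + 620.0·58.40)/5550 = 6.524 mg/L.
After outfall 2: Q = 5550 + 810.0 = 6360 L/s; C = (5550·6.524 + 810.0·38.00)/6360 = 10.53 mg/L.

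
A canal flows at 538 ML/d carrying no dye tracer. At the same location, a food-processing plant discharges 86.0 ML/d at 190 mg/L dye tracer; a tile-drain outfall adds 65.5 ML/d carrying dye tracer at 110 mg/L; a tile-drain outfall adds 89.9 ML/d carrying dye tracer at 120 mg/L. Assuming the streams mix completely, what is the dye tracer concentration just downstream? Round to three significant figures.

44.1 mg/L

Conservation of mass: C = (538.0·0 + 86.00·190.0 + 65.50·110.0 + 89.90·120.0) / 779.4 = 34330/779.4 = 44.05 mg/L.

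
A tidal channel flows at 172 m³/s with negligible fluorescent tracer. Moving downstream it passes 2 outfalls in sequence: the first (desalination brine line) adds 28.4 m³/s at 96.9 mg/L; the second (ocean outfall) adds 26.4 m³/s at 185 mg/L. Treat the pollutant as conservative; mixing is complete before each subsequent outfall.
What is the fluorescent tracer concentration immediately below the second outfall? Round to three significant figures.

33.7 mg/L

After outfall 1: Q = 172.0 + 28.40 = 200.4 m³/s; C = (172.0·0 + 28.40·96.90)/200.4 = 13.73 mg/L.
After outfall 2: Q = 200.4 + 26.40 = 226.8 m³/s; C = (200.4·13.73 + 26.40·185.0)/226.8 = 33.67 mg/L.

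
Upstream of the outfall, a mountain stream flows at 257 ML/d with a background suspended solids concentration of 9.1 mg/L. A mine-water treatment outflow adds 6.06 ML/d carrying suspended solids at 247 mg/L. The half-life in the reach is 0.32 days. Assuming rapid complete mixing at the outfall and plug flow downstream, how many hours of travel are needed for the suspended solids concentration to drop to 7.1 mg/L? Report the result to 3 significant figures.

Mixed concentration C = ΣQC/ΣQ = (257.0·9.100 + 6.060·247.0) / 263.1 = 3836/263.1 = 14.58 mg/L.
Half-life 0.32 d → k = ln 2 / 0.32 = 2.166 d⁻¹.
14.58·exp(−k·t) = 7.1 → t = ln(14.58/7.1)/k = 28700 s = 7.973 h.

7.97 h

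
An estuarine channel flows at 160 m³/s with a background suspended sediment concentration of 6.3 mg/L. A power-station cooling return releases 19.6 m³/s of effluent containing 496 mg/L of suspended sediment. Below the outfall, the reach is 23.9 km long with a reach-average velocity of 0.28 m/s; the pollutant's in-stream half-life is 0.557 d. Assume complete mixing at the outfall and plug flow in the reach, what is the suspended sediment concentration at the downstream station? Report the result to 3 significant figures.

17.5 mg/L

After mixing, C = (160.0·6.300 + 19.60·496.0) / 179.6 = 10730/179.6 = 59.74 mg/L.
Travel time t = 23.9·1000 / 0.28 = 85360 s = 23.71 h.
Half-life 0.557 d → k = ln 2 / 0.557 = 1.244 d⁻¹.
Decay over the reach: 59.74·exp(−kt) = 59.74·0.2925 = 17.47 mg/L.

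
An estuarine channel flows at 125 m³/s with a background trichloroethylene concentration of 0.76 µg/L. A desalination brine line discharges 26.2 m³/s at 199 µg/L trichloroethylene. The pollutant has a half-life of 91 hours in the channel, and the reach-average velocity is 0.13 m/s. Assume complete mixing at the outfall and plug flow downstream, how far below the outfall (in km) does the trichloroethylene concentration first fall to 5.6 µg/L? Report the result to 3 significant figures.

113 km

Flow-weighted average: C = (125.0·0.7600 + 26.20·199.0) / 151.2 = 5309/151.2 = 35.11 µg/L.
Half-life 91 h → k = ln 2 / 91 = 0.007617 h⁻¹ = 0.1828 d⁻¹.
Set 35.11·exp(−k·t) = 5.6 → t = ln(35.11/5.6)/k = 867600 s = 241.0 h.
Distance = v·t = 0.13·867600 = 112800 m = 112.8 km.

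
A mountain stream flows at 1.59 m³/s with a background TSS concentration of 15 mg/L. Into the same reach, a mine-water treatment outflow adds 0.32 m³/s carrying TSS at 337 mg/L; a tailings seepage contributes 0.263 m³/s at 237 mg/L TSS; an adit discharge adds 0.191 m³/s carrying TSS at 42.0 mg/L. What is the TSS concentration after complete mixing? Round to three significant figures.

Flow-weighted average: C = (1.590·15.00 + 0.3200·337.0 + 0.2630·237.0 + 0.1910·42.00) / 2.364 = 202.0/2.364 = 85.47 mg/L.

85.5 mg/L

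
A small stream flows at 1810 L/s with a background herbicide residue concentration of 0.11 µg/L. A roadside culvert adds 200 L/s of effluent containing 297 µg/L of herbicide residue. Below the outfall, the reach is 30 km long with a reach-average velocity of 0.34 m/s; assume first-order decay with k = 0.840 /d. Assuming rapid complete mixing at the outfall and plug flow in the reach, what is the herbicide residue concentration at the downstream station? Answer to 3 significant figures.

12.6 µg/L

Mass balance: C = (1810·0.1100 + 200.0·297.0) / 2010 = 59600/2010 = 29.65 µg/L.
Travel time t = 30·1000 / 0.34 = 88240 s = 24.51 h.
First-order decay: C = 29.65·exp(−k·t) = 29.65·0.4241 = 12.57 µg/L.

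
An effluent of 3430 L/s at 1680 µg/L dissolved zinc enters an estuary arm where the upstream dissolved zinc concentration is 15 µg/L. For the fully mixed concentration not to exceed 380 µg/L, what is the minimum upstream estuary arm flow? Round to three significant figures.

Set C_mix = 380: (Q·15.00 + 3430·1680) / (Q + 3430) = 380
→ Q = 3430·(1680 − 380)/(380 − 15.00) = 12220 L/s.

12200 L/s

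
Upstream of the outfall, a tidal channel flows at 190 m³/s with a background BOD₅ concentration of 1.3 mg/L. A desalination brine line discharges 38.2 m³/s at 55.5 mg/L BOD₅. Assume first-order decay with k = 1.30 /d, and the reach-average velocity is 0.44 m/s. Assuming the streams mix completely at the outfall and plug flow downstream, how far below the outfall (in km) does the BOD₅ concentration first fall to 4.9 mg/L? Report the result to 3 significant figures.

21.9 km

Mass balance: C = (190.0·1.300 + 38.20·55.50) / 228.2 = 2367/228.2 = 10.37 mg/L.
Set 10.37·exp(−k·t) = 4.9 → t = ln(10.37/4.9)/k = 49840 s = 13.85 h.
Distance = v·t = 0.44·49840 = 21930 m = 21.93 km.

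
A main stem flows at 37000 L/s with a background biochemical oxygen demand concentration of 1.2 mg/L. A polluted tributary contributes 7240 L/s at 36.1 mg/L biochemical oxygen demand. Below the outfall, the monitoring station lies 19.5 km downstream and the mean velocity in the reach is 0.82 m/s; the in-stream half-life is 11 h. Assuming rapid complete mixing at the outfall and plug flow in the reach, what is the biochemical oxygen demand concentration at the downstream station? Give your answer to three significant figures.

4.56 mg/L

After mixing, C = (37000·1.200 + 7240·36.10) / 44240 = 305800/44240 = 6.911 mg/L.
Travel time t = 19.5·1000 / 0.82 = 23780 s = 6.606 h.
Half-life 11 h → k = ln 2 / 11 = 0.06301 h⁻¹ = 1.512 d⁻¹.
Applying C = C₀e^(−kt): 6.911 × 0.6595 = 4.558 mg/L.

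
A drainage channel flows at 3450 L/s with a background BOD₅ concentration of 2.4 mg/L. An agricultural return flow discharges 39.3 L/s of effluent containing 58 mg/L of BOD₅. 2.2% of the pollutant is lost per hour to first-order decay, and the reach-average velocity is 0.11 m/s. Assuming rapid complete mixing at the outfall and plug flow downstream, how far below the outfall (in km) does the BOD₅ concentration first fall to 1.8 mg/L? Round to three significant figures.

9.25 km

Mixed concentration C = ΣQC/ΣQ = (3450·2.400 + 39.30·58.00) / 3489 = 10560/3489 = 3.026 mg/L.
2.2%/h lost → k = −ln(1 − 0.022) = 0.02225 h⁻¹.
Set 3.026·exp(−k·t) = 1.8 → t = ln(3.026/1.8)/k = 84080 s = 23.35 h.
Distance = v·t = 0.11·84080 = 9248 m = 9.248 km.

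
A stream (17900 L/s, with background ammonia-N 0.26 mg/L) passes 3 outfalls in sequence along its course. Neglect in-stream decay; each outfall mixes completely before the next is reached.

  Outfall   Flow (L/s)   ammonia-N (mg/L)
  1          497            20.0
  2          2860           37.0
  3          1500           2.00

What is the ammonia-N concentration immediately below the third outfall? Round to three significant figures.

Outfall 1: combined Q = 18400 L/s; C = (17900·0.2600 + 497.0·20.00)/18400 = 0.7933 mg/L.
Outfall 2: combined Q = 21260 L/s; C = (18400·0.7933 + 2860·37.00)/21260 = 5.665 mg/L.
Outfall 3: combined Q = 22760 L/s; C = (21260·5.665 + 1500·2.000)/22760 = 5.423 mg/L.

5.42 mg/L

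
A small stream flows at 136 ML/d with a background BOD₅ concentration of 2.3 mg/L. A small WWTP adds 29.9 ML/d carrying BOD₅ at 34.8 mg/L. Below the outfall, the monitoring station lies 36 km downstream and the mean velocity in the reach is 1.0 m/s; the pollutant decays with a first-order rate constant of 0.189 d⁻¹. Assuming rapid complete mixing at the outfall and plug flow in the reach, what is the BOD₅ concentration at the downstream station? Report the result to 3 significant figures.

Mixed concentration C = ΣQC/ΣQ = (136.0·2.300 + 29.90·34.80) / 165.9 = 1353/165.9 = 8.157 mg/L.
Travel time t = 36·1000 / 1.0 = 36000 s = 10.00 h.
First-order decay: C = 8.157·exp(−k·t) = 8.157·0.9243 = 7.540 mg/L.

7.54 mg/L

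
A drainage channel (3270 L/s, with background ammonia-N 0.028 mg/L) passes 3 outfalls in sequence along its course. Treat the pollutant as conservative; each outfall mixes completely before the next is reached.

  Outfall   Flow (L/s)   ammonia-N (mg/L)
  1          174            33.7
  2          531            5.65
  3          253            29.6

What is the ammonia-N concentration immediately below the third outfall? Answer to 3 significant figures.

Outfall 1: combined Q = 3444 L/s; C = (3270·0.02800 + 174.0·33.70)/3444 = 1.729 mg/L.
Outfall 2: combined Q = 3975 L/s; C = (3444·1.729 + 531.0·5.650)/3975 = 2.253 mg/L.
Outfall 3: combined Q = 4228 L/s; C = (3975·2.253 + 253.0·29.60)/4228 = 3.889 mg/L.

3.89 mg/L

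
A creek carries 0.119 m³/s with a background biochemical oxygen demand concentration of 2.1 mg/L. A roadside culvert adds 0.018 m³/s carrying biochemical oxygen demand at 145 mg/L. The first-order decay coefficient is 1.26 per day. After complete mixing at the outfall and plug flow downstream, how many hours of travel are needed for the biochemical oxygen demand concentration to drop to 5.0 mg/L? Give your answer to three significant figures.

27.2 h

After mixing, C = (0.1190·2.100 + 0.01800·145.0) / 0.1370 = 2.860/0.1370 = 20.88 mg/L.
20.88·exp(−k·t) = 5.0 → t = ln(20.88/5.0)/k = 98000 s = 27.22 h.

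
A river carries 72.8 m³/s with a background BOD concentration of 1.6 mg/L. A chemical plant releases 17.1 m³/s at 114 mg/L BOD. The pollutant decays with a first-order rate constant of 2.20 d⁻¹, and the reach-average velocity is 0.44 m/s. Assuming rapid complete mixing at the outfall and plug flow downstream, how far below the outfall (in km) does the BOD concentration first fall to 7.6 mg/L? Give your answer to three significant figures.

Mixed concentration C = ΣQC/ΣQ = (72.80·1.600 + 17.10·114.0) / 89.90 = 2066/89.90 = 22.98 mg/L.
Set 22.98·exp(−k·t) = 7.6 → t = ln(22.98/7.6)/k = 43450 s = 12.07 h.
Distance = v·t = 0.44·43450 = 19120 m = 19.12 km.

19.1 km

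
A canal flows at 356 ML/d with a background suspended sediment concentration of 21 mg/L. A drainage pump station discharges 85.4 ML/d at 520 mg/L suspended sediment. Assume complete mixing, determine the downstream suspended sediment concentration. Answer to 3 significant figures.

118 mg/L

Mass balance: C = (356.0·21.00 + 85.40·520.0) / 441.4 = 51880/441.4 = 117.5 mg/L.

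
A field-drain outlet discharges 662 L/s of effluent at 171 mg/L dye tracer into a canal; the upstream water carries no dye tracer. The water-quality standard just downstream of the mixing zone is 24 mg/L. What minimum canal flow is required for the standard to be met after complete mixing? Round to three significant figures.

Set C_mix = 24: (Q·0 + 662.0·171.0) / (Q + 662.0) = 24
→ Q = 662.0·(171.0 − 24)/(24 − 0) = 4055 L/s.

4050 L/s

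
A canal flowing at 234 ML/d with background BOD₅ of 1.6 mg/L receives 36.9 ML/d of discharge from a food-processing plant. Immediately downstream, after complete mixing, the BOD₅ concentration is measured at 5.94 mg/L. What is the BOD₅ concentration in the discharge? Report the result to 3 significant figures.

33.5 mg/L

Mass balance: 234.0·1.600 + 36.90·Cₑ = 270.9·5.940
→ Cₑ = (270.9·5.940 − 234.0·1.600) / 36.90 = 33.46 mg/L.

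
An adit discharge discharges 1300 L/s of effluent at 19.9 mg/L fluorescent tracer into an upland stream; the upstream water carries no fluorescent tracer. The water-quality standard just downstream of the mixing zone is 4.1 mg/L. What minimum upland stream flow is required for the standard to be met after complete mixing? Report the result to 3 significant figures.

5010 L/s

Set C_mix = 4.1: (Q·0 + 1300·19.90) / (Q + 1300) = 4.1
→ Q = 1300·(19.90 − 4.1)/(4.1 − 0) = 5010 L/s.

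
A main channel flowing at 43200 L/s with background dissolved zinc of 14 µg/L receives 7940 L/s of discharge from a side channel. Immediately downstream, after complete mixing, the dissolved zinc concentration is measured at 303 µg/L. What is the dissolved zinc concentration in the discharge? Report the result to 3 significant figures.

Mass balance: 43200·14.00 + 7940·Cₑ = 51140·303.0
→ Cₑ = (51140·303.0 − 43200·14.00) / 7940 = 1875 µg/L.

1880 µg/L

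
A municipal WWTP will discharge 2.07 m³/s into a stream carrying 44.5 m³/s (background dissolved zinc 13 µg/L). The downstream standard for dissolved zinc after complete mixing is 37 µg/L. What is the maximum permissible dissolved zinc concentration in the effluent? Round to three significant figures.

553 µg/L

At the limit, (Qr·Cr + Qe·Cₑ)/(Qr + Qe) = 37:
Cₑ = (46.57·37 − 44.50·13.00) / 2.070 = 552.9 µg/L.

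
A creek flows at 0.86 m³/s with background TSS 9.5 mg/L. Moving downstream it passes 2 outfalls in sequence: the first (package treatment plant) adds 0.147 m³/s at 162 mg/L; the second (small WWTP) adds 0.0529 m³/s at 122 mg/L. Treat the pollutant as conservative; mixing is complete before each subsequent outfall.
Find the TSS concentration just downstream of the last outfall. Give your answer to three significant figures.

36.3 mg/L

After outfall 1: Q = 0.8600 + 0.1470 = 1.007 m³/s; C = (0.8600·9.500 + 0.1470·162.0)/1.007 = 31.76 mg/L.
After outfall 2: Q = 1.007 + 0.05290 = 1.060 m³/s; C = (1.007·31.76 + 0.05290·122.0)/1.060 = 36.27 mg/L.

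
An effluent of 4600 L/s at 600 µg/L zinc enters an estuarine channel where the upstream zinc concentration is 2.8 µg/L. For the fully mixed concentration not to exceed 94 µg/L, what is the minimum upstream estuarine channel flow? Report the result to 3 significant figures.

25500 L/s

Set C_mix = 94: (Q·2.800 + 4600·600.0) / (Q + 4600) = 94
→ Q = 4600·(600.0 − 94)/(94 − 2.800) = 25520 L/s.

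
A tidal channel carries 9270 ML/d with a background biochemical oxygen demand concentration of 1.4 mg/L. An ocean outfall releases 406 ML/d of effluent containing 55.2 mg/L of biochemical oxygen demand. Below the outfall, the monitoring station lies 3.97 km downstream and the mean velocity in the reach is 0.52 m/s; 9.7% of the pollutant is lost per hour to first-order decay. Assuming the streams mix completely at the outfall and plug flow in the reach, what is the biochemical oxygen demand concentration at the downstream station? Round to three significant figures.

Flow-weighted average: C = (9270·1.400 + 406.0·55.20) / 9676 = 35390/9676 = 3.657 mg/L.
Travel time t = 3.97·1000 / 0.52 = 7635 s = 2.121 h.
9.7%/h lost → k = −ln(1 − 0.097) = 0.1020 h⁻¹.
After decay, C = 3.657 × e^(−kt) = 3.657 × 0.8054 = 2.946 mg/L.

2.95 mg/L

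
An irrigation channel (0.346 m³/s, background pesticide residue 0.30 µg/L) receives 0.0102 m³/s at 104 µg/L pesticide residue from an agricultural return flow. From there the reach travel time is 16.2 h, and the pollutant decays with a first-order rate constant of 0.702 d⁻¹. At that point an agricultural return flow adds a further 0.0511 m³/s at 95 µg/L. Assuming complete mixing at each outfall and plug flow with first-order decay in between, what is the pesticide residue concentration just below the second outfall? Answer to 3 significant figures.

Mixed concentration C = ΣQC/ΣQ = (0.3460·0.3000 + 0.01020·104.0) / 0.3562 = 1.165/0.3562 = 3.270 µg/L; combined flow 0.3562 m³/s.
After decay, C = 3.270 × e^(−kt) = 3.270 × 0.6226 = 2.036 µg/L.
Second outfall: C = (0.3562·2.036 + 0.05110·95.00)/0.4073 = 13.70 µg/L.

13.7 µg/L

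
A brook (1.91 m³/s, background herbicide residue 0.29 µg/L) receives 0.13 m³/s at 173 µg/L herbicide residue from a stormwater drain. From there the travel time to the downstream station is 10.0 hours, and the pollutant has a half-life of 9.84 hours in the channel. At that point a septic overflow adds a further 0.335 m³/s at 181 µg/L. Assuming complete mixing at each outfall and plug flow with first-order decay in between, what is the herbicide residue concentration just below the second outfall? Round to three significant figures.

30.3 µg/L

After mixing, C = (1.910·0.2900 + 0.1300·173.0) / 2.040 = 23.04/2.040 = 11.30 µg/L; combined flow 2.040 m³/s.
Half-life 9.84 h → k = ln 2 / 9.84 = 0.07044 h⁻¹ = 1.691 d⁻¹.
Decay over the reach: 11.30·exp(−kt) = 11.30·0.4944 = 5.585 µg/L.
Second outfall: C = (2.040·5.585 + 0.3350·181.0)/2.375 = 30.33 µg/L.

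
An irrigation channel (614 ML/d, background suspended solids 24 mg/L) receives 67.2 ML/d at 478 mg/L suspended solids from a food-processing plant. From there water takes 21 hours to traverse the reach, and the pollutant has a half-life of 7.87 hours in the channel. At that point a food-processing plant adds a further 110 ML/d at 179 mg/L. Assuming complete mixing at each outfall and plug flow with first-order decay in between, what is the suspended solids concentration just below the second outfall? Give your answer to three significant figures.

34.2 mg/L

Conservation of mass: C = (614.0·24.00 + 67.20·478.0) / 681.2 = 46860/681.2 = 68.79 mg/L; combined flow 681.2 ML/d.
Half-life 7.87 h → k = ln 2 / 7.87 = 0.08807 h⁻¹ = 2.114 d⁻¹.
First-order decay: C = 68.79·exp(−k·t) = 68.79·0.1573 = 10.82 mg/L.
At the second outfall, C = (681.2·10.82 + 110.0·179.0) / (681.2 + 110.0) = 34.20 mg/L.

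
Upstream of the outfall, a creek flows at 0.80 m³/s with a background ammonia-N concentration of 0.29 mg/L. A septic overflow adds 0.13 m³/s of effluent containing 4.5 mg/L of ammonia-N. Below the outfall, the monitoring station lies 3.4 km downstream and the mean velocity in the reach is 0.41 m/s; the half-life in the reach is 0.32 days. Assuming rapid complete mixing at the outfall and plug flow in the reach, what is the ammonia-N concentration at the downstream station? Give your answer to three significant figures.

After mixing, C = (0.8000·0.2900 + 0.1300·4.500) / 0.9300 = 0.8170/0.9300 = 0.8785 mg/L.
Travel time t = 3.4·1000 / 0.41 = 8293 s = 2.304 h.
Half-life 0.32 d → k = ln 2 / 0.32 = 2.166 d⁻¹.
Applying C = C₀e^(−kt): 0.8785 × 0.8123 = 0.7136 mg/L.

0.714 mg/L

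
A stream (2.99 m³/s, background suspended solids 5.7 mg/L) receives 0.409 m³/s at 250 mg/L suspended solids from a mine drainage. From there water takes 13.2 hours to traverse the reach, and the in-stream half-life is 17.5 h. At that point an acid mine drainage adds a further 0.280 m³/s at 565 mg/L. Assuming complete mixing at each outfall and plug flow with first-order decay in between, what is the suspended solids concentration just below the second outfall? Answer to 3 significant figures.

62.2 mg/L

Mass balance: C = (2.990·5.700 + 0.4090·250.0) / 3.399 = 119.3/3.399 = 35.10 mg/L; combined flow 3.399 m³/s.
Half-life 17.5 h → k = ln 2 / 17.5 = 0.03961 h⁻¹ = 0.9506 d⁻¹.
First-order decay: C = 35.10·exp(−k·t) = 35.10·0.5928 = 20.81 mg/L.
At the second outfall, C = (3.399·20.81 + 0.2800·565.0) / (3.399 + 0.2800) = 62.22 mg/L.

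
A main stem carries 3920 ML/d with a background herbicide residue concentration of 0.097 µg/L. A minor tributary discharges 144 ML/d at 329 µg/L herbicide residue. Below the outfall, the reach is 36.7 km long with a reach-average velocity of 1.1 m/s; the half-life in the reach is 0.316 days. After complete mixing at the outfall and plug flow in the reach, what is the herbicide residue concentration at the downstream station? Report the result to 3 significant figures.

5.04 µg/L

Flow-weighted average: C = (3920·0.09700 + 144.0·329.0) / 4064 = 47760/4064 = 11.75 µg/L.
Travel time t = 36.7·1000 / 1.1 = 33360 s = 9.268 h.
Half-life 0.316 d → k = ln 2 / 0.316 = 2.194 d⁻¹.
Applying C = C₀e^(−kt): 11.75 × 0.4287 = 5.038 µg/L.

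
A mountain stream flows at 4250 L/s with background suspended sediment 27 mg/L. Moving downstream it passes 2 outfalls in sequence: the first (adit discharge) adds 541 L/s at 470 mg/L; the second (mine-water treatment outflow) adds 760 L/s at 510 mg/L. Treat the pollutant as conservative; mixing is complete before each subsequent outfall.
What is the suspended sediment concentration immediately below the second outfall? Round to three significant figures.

136 mg/L

Below outfall 1: Q → 4791 L/s, C = (4250·27.00 + 541.0·470.0)/4791 = 77.02 mg/L.
Below outfall 2: Q → 5551 L/s, C = (4791·77.02 + 760.0·510.0)/5551 = 136.3 mg/L.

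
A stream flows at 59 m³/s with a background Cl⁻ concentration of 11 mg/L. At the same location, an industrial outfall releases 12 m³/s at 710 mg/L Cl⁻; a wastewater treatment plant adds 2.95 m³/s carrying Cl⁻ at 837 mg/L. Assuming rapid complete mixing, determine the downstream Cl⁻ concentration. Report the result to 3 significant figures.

157 mg/L

Mass balance: C = (59.00·11.00 + 12.00·710.0 + 2.950·837.0) / 73.95 = 11640/73.95 = 157.4 mg/L.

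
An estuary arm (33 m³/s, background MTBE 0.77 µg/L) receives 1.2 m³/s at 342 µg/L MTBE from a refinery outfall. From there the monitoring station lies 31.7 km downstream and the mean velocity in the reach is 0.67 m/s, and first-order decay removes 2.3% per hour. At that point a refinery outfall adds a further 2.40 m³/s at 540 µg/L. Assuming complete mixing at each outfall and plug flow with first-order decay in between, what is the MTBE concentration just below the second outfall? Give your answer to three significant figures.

44.2 µg/L

After mixing, C = (33.00·0.7700 + 1.200·342.0) / 34.20 = 435.8/34.20 = 12.74 µg/L; combined flow 34.20 m³/s.
Travel time t = 31.7·1000 / 0.67 = 47310 s = 13.14 h.
2.3%/h lost → k = −ln(1 − 0.023) = 0.02327 h⁻¹.
Applying C = C₀e^(−kt): 12.74 × 0.7365 = 9.386 µg/L.
Second outfall: C = (34.20·9.386 + 2.400·540.0)/36.60 = 44.18 µg/L.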